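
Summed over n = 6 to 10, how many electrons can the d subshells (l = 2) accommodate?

50

A d subshell (l = 2) exists for every n ≥ 3, so shells n = 6, 7, 8, 9, 10 each contribute one — 5 subshells.
Since each d subshell holds 2(2·2+1) = 10 electrons, the total is 5 × 10 = 50.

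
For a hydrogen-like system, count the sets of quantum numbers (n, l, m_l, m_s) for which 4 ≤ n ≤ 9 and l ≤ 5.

Work shell by shell — for each n, count the (l, m_l) pairs that satisfy l ≤ 5:
n=4 → 16; n=5 → 25; n=6 → 36; n=7 → 36; n=8 → 36; n=9 → 36.
Orbitals: 16 + 25 + 36 + 36 + 36 + 36 = 185. Including both spin states (m_s = ±1/2) gives 2 × 185 = 370 states.

370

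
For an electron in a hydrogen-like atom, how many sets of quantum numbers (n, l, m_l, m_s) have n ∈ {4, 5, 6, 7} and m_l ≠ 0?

Count contributing orbitals for each principal shell:
n=4 → 12; n=5 → 20; n=6 → 30; n=7 → 42.
Orbitals: 12 + 20 + 30 + 42 = 104. Including both spin states (m_s = ±1/2) gives 2 × 104 = 208 states.

208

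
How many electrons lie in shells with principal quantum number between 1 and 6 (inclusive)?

Shell n has n² orbitals: 1²=1 + 2²=4 + 3²=9 + 4²=16 + 5²=25 + 6²=36 = 91 orbitals.
Two spin states per orbital: 2 × 91 = 182 electrons.

182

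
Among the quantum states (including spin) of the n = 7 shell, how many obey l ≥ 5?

For n = 7, l ranges over 0 … 6.
Contributions: l=5 → 11; l=6 → 13.
Orbitals: 11 + 13 = 24. Each orbital carries two spin states, so 24 × 2 = 48 states.

48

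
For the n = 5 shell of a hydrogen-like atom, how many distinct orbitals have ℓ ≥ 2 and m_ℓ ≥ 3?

3

Go through ℓ = 0, …, 4 (the values permitted for n = 5).
Orbitals with ℓ ≥ 2 and m_ℓ ≥ 3, by ℓ: ℓ=3 → 1; ℓ=4 → 2.
Total orbitals: 1 + 2 = 3.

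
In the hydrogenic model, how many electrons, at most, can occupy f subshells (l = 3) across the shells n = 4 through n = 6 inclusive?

42

An f subshell (l = 3) exists for every n ≥ 4, so shells n = 4, 5, 6 each contribute one — 3 subshells.
Since each f subshell holds 2(2·3+1) = 14 electrons, the total is 3 × 14 = 42.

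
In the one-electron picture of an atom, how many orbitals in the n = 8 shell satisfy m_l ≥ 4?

The (l, m_l) pairs meeting m_l ≥ 4 give: l=4 → 1; l=5 → 2; l=6 → 3; l=7 → 4.
Total orbitals: 1 + 2 + 3 + 4 = 10.

10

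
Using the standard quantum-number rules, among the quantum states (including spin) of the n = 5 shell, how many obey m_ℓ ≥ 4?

2

Contributions: ℓ=4 → 1.
Orbitals: 1. Each orbital carries two spin states, so 1 × 2 = 2 states.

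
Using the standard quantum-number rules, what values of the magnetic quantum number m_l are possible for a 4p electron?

-1, 0, 1

The 4p subshell has l = 1, and m_l takes every integer from −l to +l. With l = 1 that gives the 3 values -1, 0, 1.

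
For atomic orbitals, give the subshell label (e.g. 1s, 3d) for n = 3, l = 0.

3s

l = 0 corresponds to the letter 's', so the subshell is 3s.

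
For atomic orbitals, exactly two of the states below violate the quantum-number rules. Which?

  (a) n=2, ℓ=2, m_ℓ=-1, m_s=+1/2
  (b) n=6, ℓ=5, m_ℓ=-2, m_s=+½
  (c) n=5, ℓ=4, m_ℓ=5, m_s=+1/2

(a) has ℓ = 2 ≥ n = 2, violating 0 ≤ ℓ ≤ n−1.
(c) has |m_ℓ| = 5 > ℓ = 4, violating −ℓ ≤ m_ℓ ≤ ℓ.
The remaining set (b) satisfies all four rules.

(a) and (c)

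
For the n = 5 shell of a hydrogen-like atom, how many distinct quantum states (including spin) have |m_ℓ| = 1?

Go through ℓ = 0, …, 4 (the values permitted for n = 5).
Orbitals with |m_ℓ| = 1, by ℓ: ℓ=1 → 2; ℓ=2 → 2; ℓ=3 → 2; ℓ=4 → 2.
Orbitals: 2 + 2 + 2 + 2 = 8. Each orbital carries two spin states, so 8 × 2 = 16 states.

16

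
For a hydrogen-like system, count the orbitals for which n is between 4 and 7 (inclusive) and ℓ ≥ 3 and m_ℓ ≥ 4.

10

Go shell by shell, enumerating (ℓ, m_ℓ) with ℓ ≥ 3 and m_ℓ ≥ 4:
n=5 → 1; n=6 → 3; n=7 → 6.
Total orbitals: 1 + 3 + 6 = 10.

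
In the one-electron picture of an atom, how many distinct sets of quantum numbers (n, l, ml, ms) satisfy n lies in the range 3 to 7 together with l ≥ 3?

Count contributing orbitals for each principal shell:
n=4 → 7; n=5 → 16; n=6 → 27; n=7 → 40.
Orbitals: 7 + 16 + 27 + 40 = 90. Including both spin states (ms = ±1/2) gives 2 × 90 = 180 states.

180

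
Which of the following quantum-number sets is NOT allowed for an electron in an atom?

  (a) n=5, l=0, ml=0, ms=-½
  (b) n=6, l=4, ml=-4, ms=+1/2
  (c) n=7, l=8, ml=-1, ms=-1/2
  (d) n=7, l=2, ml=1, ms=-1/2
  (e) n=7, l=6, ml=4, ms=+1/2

(c) has l = 8 ≥ n = 7, violating 0 ≤ l ≤ n−1.
The remaining sets (a), (b), (d), (e) satisfy all four rules.

(c)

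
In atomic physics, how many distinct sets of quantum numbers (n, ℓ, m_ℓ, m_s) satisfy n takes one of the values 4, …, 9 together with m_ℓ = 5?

20

Treat each shell separately and count matching orbitals:
n=6 → 1; n=7 → 2; n=8 → 3; n=9 → 4.
Orbitals: 1 + 2 + 3 + 4 = 10. Including both spin states (m_s = ±1/2) gives 2 × 10 = 20 states.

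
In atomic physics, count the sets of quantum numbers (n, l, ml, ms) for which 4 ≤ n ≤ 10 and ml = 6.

20

Work shell by shell — for each n, count the (l, ml) pairs that satisfy ml = 6:
n=7 → 1; n=8 → 2; n=9 → 3; n=10 → 4.
Orbitals: 1 + 2 + 3 + 4 = 10. Including both spin states (ms = ±1/2) gives 2 × 10 = 20 states.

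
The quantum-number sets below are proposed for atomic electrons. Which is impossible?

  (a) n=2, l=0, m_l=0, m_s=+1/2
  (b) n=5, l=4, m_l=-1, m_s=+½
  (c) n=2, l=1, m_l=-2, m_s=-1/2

(c)

(c) has |m_l| = 2 > l = 1, violating −l ≤ m_l ≤ l.
The remaining sets (a), (b) satisfy all four rules.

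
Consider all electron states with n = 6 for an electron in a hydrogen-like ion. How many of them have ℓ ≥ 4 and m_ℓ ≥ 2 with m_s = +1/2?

7

For n = 6, ℓ ranges over 0 … 5.
Contributions: ℓ=4 → 3; ℓ=5 → 4.
Orbitals: 3 + 4 = 7. With m_s fixed to a single value there is one state per orbital, giving 7 states.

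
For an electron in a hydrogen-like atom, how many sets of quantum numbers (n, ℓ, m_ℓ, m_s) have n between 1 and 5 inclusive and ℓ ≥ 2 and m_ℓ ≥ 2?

20

For each n in the range, tally the orbitals obeying ℓ ≥ 2 and m_ℓ ≥ 2:
n=3 → 1; n=4 → 3; n=5 → 6.
Orbitals: 1 + 3 + 6 = 10. Including both spin states (m_s = ±1/2) gives 2 × 10 = 20 states.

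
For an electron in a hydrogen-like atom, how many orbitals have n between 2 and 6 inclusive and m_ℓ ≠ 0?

70

Count contributing orbitals for each principal shell:
n=2 → 2; n=3 → 6; n=4 → 12; n=5 → 20; n=6 → 30.
Total orbitals: 2 + 6 + 12 + 20 + 30 = 70.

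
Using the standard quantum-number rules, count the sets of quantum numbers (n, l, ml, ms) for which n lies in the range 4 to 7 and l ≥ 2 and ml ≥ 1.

96

Per-shell orbital counts meeting the constraint:
n=4 → 5; n=5 → 9; n=6 → 14; n=7 → 20.
Orbitals: 5 + 9 + 14 + 20 = 48. Including both spin states (ms = ±1/2) gives 2 × 48 = 96 states.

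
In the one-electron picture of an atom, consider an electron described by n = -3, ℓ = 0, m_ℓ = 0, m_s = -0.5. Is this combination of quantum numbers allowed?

The principal quantum number must be a positive integer (n ≥ 1), but here n = -3.

Invalid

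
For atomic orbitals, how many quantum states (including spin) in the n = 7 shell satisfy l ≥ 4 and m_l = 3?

Per l-value: l=4 → 1; l=5 → 1; l=6 → 1.
Orbitals: 1 + 1 + 1 = 3. Each orbital carries two spin states, so 3 × 2 = 6 states.

6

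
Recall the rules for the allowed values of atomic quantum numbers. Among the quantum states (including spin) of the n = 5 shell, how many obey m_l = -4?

Go through l = 0, …, 4 (the values permitted for n = 5).
Contributions: l=4 → 1.
Orbitals: 1. Each orbital carries two spin states, so 1 × 2 = 2 states.

2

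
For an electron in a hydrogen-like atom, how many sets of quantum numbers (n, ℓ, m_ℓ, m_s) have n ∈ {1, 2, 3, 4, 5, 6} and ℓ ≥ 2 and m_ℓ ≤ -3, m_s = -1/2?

10

Count contributing orbitals for each principal shell:
n=4 → 1; n=5 → 3; n=6 → 6.
Orbitals: 1 + 3 + 6 = 10. With m_s fixed to -1/2 there is one state per orbital, so 10 states.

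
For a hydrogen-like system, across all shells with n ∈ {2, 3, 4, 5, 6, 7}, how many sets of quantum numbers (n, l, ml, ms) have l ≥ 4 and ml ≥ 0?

Count contributing orbitals for each principal shell:
n=5 → 5; n=6 → 11; n=7 → 18.
Orbitals: 5 + 11 + 18 = 34. Including both spin states (ms = ±1/2) gives 2 × 34 = 68 states.

68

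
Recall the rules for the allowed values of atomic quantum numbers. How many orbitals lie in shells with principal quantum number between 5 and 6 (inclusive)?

Shell n has n² orbitals: 5²=25 + 6²=36 = 61 orbitals.

61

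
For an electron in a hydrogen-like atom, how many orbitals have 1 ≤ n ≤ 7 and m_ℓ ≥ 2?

35

For each n in the range, tally the orbitals obeying m_ℓ ≥ 2:
n=3 → 1; n=4 → 3; n=5 → 6; n=6 → 10; n=7 → 15.
Total orbitals: 1 + 3 + 6 + 10 + 15 = 35.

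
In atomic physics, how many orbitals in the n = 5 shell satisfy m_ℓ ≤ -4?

1

With n = 5 the allowed ℓ are 0, 1, …, 4.
Orbitals with m_ℓ ≤ -4, by ℓ: ℓ=4 → 1.
Total orbitals: 1.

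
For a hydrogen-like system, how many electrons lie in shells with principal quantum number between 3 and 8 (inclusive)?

Shell n has n² orbitals: 3²=9 + 4²=16 + 5²=25 + 6²=36 + 7²=49 + 8²=64 = 199 orbitals.
Two spin states per orbital: 2 × 199 = 398 electrons.

398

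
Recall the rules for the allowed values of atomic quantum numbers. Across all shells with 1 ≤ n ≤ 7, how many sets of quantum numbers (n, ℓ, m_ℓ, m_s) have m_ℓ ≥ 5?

Count contributing orbitals for each principal shell:
n=6 → 1; n=7 → 3.
Orbitals: 1 + 3 = 4. Including both spin states (m_s = ±1/2) gives 2 × 4 = 8 states.

8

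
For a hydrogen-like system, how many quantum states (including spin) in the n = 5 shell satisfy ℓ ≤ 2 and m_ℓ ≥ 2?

The (ℓ, m_ℓ) pairs meeting ℓ ≤ 2 and m_ℓ ≥ 2 give: ℓ=2 → 1.
Orbitals: 1. Each orbital carries two spin states, so 1 × 2 = 2 states.

2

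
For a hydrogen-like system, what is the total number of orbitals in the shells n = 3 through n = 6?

86

Shell n has n² orbitals: 3²=9 + 4²=16 + 5²=25 + 6²=36 = 86 orbitals.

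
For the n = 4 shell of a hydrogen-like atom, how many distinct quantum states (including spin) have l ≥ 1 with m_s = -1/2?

15

The n = 4 shell has l = 0 through 3; check each.
Orbitals with l ≥ 1, by l: l=1 → 3; l=2 → 5; l=3 → 7.
Orbitals: 3 + 5 + 7 = 15. With m_s fixed to a single value there is one state per orbital, giving 15 states.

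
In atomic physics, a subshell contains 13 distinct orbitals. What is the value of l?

2l+1 = 13 gives l = 6.

l = 6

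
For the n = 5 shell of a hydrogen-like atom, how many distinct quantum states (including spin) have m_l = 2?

Go through l = 0, …, 4 (the values permitted for n = 5).
The (l, m_l) pairs meeting m_l = 2 give: l=2 → 1; l=3 → 1; l=4 → 1.
Orbitals: 1 + 1 + 1 = 3. Each orbital carries two spin states, so 3 × 2 = 6 states.

6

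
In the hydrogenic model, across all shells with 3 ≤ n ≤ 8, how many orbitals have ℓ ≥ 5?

74

Count contributing orbitals for each principal shell:
n=6 → 11; n=7 → 24; n=8 → 39.
Total orbitals: 11 + 24 + 39 = 74.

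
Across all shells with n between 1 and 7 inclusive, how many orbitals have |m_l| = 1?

Go shell by shell, enumerating (l, m_l) with |m_l| = 1:
n=2 → 2; n=3 → 4; n=4 → 6; n=5 → 8; n=6 → 10; n=7 → 12.
Total orbitals: 2 + 4 + 6 + 8 + 10 + 12 = 42.

42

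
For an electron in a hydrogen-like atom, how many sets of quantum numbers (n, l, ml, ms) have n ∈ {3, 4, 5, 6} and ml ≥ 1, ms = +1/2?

34

Per-shell orbital counts meeting the constraint:
n=3 → 3; n=4 → 6; n=5 → 10; n=6 → 15.
Orbitals: 3 + 6 + 10 + 15 = 34. With ms fixed to +1/2 there is one state per orbital, so 34 states.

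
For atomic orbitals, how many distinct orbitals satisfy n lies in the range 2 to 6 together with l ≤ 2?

For each n in the range, tally the orbitals obeying l ≤ 2:
n=2 → 4; n=3 → 9; n=4 → 9; n=5 → 9; n=6 → 9.
Total orbitals: 4 + 9 + 9 + 9 + 9 = 40.

40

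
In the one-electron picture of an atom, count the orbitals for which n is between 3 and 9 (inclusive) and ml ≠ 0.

238

Treat each shell separately and count matching orbitals:
n=3 → 6; n=4 → 12; n=5 → 20; n=6 → 30; n=7 → 42; n=8 → 56; n=9 → 72.
Total orbitals: 6 + 12 + 20 + 30 + 42 + 56 + 72 = 238.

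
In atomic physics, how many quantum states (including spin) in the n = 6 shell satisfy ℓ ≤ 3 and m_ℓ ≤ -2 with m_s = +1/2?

3

With n = 6 the allowed ℓ are 0, 1, …, 5.
Per ℓ-value: ℓ=2 → 1; ℓ=3 → 2.
Orbitals: 1 + 2 = 3. With m_s fixed to a single value there is one state per orbital, giving 3 states.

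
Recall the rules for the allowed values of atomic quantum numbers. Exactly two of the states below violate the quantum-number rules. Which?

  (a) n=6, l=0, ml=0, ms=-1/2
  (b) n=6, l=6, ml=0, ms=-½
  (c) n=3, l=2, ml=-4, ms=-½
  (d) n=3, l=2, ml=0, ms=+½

(b) and (c)

(b) has l = 6 ≥ n = 6, violating 0 ≤ l ≤ n−1.
(c) has |ml| = 4 > l = 2, violating −l ≤ ml ≤ l.
The remaining sets (a), (d) satisfy all four rules.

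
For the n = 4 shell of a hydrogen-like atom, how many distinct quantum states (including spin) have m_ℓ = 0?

8

The (ℓ, m_ℓ) pairs meeting m_ℓ = 0 give: ℓ=0 → 1; ℓ=1 → 1; ℓ=2 → 1; ℓ=3 → 1.
Orbitals: 1 + 1 + 1 + 1 = 4. Each orbital carries two spin states, so 4 × 2 = 8 states.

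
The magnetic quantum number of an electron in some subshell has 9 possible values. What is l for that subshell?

ml ranges over 2l+1 integers, so 2l+1 = 9 ⇒ l = 4.

l = 4 (g)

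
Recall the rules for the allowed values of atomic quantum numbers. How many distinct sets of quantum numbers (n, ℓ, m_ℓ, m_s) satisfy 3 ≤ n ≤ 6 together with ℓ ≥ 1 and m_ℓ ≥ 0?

Per-shell orbital counts meeting the constraint:
n=3 → 5; n=4 → 9; n=5 → 14; n=6 → 20.
Orbitals: 5 + 9 + 14 + 20 = 48. Including both spin states (m_s = ±1/2) gives 2 × 48 = 96 states.

96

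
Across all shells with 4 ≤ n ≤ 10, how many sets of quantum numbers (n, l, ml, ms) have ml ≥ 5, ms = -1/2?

35

Treat each shell separately and count matching orbitals:
n=6 → 1; n=7 → 3; n=8 → 6; n=9 → 10; n=10 → 15.
Orbitals: 1 + 3 + 6 + 10 + 15 = 35. With ms fixed to -1/2 there is one state per orbital, so 35 states.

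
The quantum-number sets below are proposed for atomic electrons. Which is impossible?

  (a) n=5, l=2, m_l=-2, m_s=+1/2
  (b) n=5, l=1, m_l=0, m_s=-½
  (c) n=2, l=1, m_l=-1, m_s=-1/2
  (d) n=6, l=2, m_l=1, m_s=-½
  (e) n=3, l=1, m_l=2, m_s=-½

(e) has |m_l| = 2 > l = 1, violating −l ≤ m_l ≤ l.
The remaining sets (a), (b), (c), (d) satisfy all four rules.

(e)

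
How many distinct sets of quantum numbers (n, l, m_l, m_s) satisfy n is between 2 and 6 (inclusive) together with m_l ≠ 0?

140

Count contributing orbitals for each principal shell:
n=2 → 2; n=3 → 6; n=4 → 12; n=5 → 20; n=6 → 30.
Orbitals: 2 + 6 + 12 + 20 + 30 = 70. Including both spin states (m_s = ±1/2) gives 2 × 70 = 140 states.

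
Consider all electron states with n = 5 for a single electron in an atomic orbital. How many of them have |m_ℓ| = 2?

12

With n = 5 the allowed ℓ are 0, 1, …, 4.
Per ℓ-value: ℓ=2 → 2; ℓ=3 → 2; ℓ=4 → 2.
Orbitals: 2 + 2 + 2 = 6. Each orbital carries two spin states, so 6 × 2 = 12 states.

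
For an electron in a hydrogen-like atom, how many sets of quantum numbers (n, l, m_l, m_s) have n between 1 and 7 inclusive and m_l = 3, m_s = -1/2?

10

Treat each shell separately and count matching orbitals:
n=4 → 1; n=5 → 2; n=6 → 3; n=7 → 4.
Orbitals: 1 + 2 + 3 + 4 = 10. With m_s fixed to -1/2 there is one state per orbital, so 10 states.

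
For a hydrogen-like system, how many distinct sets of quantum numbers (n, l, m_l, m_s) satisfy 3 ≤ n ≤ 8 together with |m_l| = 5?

24

Go shell by shell, enumerating (l, m_l) with |m_l| = 5:
n=6 → 2; n=7 → 4; n=8 → 6.
Orbitals: 2 + 4 + 6 = 12. Including both spin states (m_s = ±1/2) gives 2 × 12 = 24 states.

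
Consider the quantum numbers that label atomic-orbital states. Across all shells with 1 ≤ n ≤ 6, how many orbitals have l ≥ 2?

Go shell by shell, enumerating (l, m_l) with l ≥ 2:
n=3 → 5; n=4 → 12; n=5 → 21; n=6 → 32.
Total orbitals: 5 + 12 + 21 + 32 = 70.

70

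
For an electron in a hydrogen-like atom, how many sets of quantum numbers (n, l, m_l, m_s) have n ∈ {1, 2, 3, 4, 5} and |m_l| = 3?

12

Go shell by shell, enumerating (l, m_l) with |m_l| = 3:
n=4 → 2; n=5 → 4.
Orbitals: 2 + 4 = 6. Including both spin states (m_s = ±1/2) gives 2 × 6 = 12 states.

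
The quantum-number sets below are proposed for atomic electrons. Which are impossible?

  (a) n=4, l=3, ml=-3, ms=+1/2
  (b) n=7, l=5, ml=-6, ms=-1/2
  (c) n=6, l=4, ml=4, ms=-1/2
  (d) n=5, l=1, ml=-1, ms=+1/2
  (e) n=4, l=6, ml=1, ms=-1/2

(b) and (e)

(b) has |ml| = 6 > l = 5, violating −l ≤ ml ≤ l.
(e) has l = 6 ≥ n = 4, violating 0 ≤ l ≤ n−1.
The remaining sets (a), (c), (d) satisfy all four rules.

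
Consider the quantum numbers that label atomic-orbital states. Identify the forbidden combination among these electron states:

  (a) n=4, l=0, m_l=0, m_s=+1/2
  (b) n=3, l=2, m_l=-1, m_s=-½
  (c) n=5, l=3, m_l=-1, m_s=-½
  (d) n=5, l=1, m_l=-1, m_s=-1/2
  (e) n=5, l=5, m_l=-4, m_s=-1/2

(e)

(e) has l = 5 ≥ n = 5, violating 0 ≤ l ≤ n−1.
The remaining sets (a), (b), (c), (d) satisfy all four rules.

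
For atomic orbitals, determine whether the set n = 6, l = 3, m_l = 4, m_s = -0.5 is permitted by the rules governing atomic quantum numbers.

No

The magnetic quantum number must satisfy −l ≤ m_l ≤ l. With l = 3, m_l can only be -3, -2, -1, 0, 1, 2, 3, so m_l = 4 is forbidden.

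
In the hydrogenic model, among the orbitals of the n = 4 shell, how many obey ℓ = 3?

7

The n = 4 shell has ℓ = 0 through 3; check each.
Orbitals with ℓ = 3, by ℓ: ℓ=3 → 7.
Total orbitals: 7.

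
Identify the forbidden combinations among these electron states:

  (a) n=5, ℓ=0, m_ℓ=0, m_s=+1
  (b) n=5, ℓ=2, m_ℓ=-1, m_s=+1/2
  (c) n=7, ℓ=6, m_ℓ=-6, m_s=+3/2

(a) has m_s = +1, but an electron's spin must be ±1/2.
(c) has m_s = +3/2, but an electron's spin must be ±1/2.
The remaining set (b) satisfies all four rules.

(a) and (c)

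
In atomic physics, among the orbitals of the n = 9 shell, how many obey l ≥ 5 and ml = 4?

For n = 9, l ranges over 0 … 8.
Per l-value: l=5 → 1; l=6 → 1; l=7 → 1; l=8 → 1.
Total orbitals: 1 + 1 + 1 + 1 = 4.

4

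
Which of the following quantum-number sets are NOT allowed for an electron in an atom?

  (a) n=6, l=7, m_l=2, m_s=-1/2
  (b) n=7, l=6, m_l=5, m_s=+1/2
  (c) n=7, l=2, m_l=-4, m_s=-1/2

(a) has l = 7 ≥ n = 6, violating 0 ≤ l ≤ n−1.
(c) has |m_l| = 4 > l = 2, violating −l ≤ m_l ≤ l.
The remaining set (b) satisfies all four rules.

(a) and (c)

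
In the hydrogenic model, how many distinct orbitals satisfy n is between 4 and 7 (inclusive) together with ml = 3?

Per-shell orbital counts meeting the constraint:
n=4 → 1; n=5 → 2; n=6 → 3; n=7 → 4.
Total orbitals: 1 + 2 + 3 + 4 = 10.

10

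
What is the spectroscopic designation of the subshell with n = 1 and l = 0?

l = 0 corresponds to the letter 's', so the subshell is 1s.

1s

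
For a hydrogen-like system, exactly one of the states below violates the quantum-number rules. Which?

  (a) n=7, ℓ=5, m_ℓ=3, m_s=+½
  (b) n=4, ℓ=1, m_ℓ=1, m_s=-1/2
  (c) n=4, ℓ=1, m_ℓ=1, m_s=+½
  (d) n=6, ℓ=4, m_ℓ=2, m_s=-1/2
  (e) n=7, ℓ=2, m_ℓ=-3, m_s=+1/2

(e) has |m_ℓ| = 3 > ℓ = 2, violating −ℓ ≤ m_ℓ ≤ ℓ.
The remaining sets (a), (b), (c), (d) satisfy all four rules.

(e)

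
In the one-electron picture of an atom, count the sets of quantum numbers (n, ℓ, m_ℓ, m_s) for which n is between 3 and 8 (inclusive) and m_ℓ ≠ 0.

332

Per-shell orbital counts meeting the constraint:
n=3 → 6; n=4 → 12; n=5 → 20; n=6 → 30; n=7 → 42; n=8 → 56.
Orbitals: 6 + 12 + 20 + 30 + 42 + 56 = 166. Including both spin states (m_s = ±1/2) gives 2 × 166 = 332 states.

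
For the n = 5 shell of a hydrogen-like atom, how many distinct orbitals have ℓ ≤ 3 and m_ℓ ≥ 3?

1

Contributions: ℓ=3 → 1.
Total orbitals: 1.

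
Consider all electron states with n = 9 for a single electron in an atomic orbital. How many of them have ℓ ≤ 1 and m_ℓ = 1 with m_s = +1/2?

1

Contributions: ℓ=1 → 1.
Orbitals: 1. With m_s fixed to a single value there is one state per orbital, giving 1 state.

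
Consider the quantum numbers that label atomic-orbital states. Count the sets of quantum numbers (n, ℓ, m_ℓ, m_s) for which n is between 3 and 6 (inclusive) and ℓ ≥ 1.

164

Go shell by shell, enumerating (ℓ, m_ℓ) with ℓ ≥ 1:
n=3 → 8; n=4 → 15; n=5 → 24; n=6 → 35.
Orbitals: 8 + 15 + 24 + 35 = 82. Including both spin states (m_s = ±1/2) gives 2 × 82 = 164 states.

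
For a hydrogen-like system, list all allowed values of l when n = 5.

l is an integer with 0 ≤ l ≤ n−1, so for n = 5: l = 0, 1, 2, 3, 4.

0, 1, 2, 3, 4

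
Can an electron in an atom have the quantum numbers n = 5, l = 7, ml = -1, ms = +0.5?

Invalid

The orbital quantum number must satisfy 0 ≤ l ≤ n−1. With n = 5 the allowed l values are 0, 1, 2, 3, 4, so l = 7 is out of range.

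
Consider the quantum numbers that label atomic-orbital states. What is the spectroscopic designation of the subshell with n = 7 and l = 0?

7s

l = 0 corresponds to the letter 's', so the subshell is 7s.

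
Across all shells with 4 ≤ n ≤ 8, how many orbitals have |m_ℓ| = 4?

Count contributing orbitals for each principal shell:
n=5 → 2; n=6 → 4; n=7 → 6; n=8 → 8.
Total orbitals: 2 + 4 + 6 + 8 = 20.

20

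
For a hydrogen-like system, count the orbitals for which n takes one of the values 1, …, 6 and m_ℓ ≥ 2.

20

Go shell by shell, enumerating (ℓ, m_ℓ) with m_ℓ ≥ 2:
n=3 → 1; n=4 → 3; n=5 → 6; n=6 → 10.
Total orbitals: 1 + 3 + 6 + 10 = 20.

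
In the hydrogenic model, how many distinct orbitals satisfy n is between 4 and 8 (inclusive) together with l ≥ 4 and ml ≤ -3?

Go shell by shell, enumerating (l, ml) with l ≥ 4 and ml ≤ -3:
n=5 → 2; n=6 → 5; n=7 → 9; n=8 → 14.
Total orbitals: 2 + 5 + 9 + 14 = 30.

30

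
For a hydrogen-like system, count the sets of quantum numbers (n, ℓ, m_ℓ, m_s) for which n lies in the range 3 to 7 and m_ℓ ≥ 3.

40

Go shell by shell, enumerating (ℓ, m_ℓ) with m_ℓ ≥ 3:
n=4 → 1; n=5 → 3; n=6 → 6; n=7 → 10.
Orbitals: 1 + 3 + 6 + 10 = 20. Including both spin states (m_s = ±1/2) gives 2 × 20 = 40 states.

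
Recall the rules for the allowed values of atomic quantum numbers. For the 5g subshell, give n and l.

n = 5, l = 4

The leading integer gives n = 5; the letter 'g' means l = 4.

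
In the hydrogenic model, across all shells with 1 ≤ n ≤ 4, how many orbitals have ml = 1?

Per-shell orbital counts meeting the constraint:
n=2 → 1; n=3 → 2; n=4 → 3.
Total orbitals: 1 + 2 + 3 = 6.

6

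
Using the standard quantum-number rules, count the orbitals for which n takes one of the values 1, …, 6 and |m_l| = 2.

20

Work shell by shell — for each n, count the (l, m_l) pairs that satisfy |m_l| = 2:
n=3 → 2; n=4 → 4; n=5 → 6; n=6 → 8.
Total orbitals: 2 + 4 + 6 + 8 = 20.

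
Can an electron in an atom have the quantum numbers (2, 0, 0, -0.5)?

n = 2 is a positive integer. ℓ = 0 satisfies 0 ≤ ℓ ≤ n−1 = 1. m_ℓ = 0 lies in the range −ℓ … +ℓ (here 0). m_s = -1/2 is one of ±1/2.
All four constraints are satisfied.

Allowed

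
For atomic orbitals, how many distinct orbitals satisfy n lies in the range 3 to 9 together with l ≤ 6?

Go shell by shell, enumerating (l, ml) with l ≤ 6:
n=3 → 9; n=4 → 16; n=5 → 25; n=6 → 36; n=7 → 49; n=8 → 49; n=9 → 49.
Total orbitals: 9 + 16 + 25 + 36 + 49 + 49 + 49 = 233.

233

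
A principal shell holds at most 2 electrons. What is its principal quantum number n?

n = 1

2n² = 2 ⇒ n² = 1 ⇒ n = 1.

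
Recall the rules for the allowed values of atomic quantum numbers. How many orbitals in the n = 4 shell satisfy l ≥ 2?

With n = 4 the allowed l are 0, 1, …, 3.
Orbitals with l ≥ 2, by l: l=2 → 5; l=3 → 7.
Total orbitals: 5 + 7 = 12.

12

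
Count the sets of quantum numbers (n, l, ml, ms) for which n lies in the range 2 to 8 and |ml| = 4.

40

Go shell by shell, enumerating (l, ml) with |ml| = 4:
n=5 → 2; n=6 → 4; n=7 → 6; n=8 → 8.
Orbitals: 2 + 4 + 6 + 8 = 20. Including both spin states (ms = ±1/2) gives 2 × 20 = 40 states.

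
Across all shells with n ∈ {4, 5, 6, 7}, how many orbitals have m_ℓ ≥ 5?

4

Count contributing orbitals for each principal shell:
n=6 → 1; n=7 → 3.
Total orbitals: 1 + 3 = 4.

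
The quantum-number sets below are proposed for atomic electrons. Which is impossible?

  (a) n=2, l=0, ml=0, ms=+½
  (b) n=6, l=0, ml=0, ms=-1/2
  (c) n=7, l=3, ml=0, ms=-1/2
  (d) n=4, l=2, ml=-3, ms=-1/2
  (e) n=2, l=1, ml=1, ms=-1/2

(d)

(d) has |ml| = 3 > l = 2, violating −l ≤ ml ≤ l.
The remaining sets (a), (b), (c), (e) satisfy all four rules.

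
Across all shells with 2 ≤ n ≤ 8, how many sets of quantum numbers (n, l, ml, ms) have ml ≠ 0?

336

Count contributing orbitals for each principal shell:
n=2 → 2; n=3 → 6; n=4 → 12; n=5 → 20; n=6 → 30; n=7 → 42; n=8 → 56.
Orbitals: 2 + 6 + 12 + 20 + 30 + 42 + 56 = 168. Including both spin states (ms = ±1/2) gives 2 × 168 = 336 states.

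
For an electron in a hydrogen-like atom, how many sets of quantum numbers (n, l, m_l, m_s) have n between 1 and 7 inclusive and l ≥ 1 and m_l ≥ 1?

Per-shell orbital counts meeting the constraint:
n=2 → 1; n=3 → 3; n=4 → 6; n=5 → 10; n=6 → 15; n=7 → 21.
Orbitals: 1 + 3 + 6 + 10 + 15 + 21 = 56. Including both spin states (m_s = ±1/2) gives 2 × 56 = 112 states.

112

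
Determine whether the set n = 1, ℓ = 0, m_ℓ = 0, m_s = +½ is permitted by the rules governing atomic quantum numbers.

Yes

n = 1 is a positive integer. ℓ = 0 satisfies 0 ≤ ℓ ≤ n−1 = 0. m_ℓ = 0 lies in the range −ℓ … +ℓ (here 0). m_s = +1/2 is one of ±1/2.
All four constraints are satisfied.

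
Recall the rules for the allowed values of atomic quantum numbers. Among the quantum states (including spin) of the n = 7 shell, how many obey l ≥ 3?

The n = 7 shell has l = 0 through 6; check each.
The (l, m_l) pairs meeting l ≥ 3 give: l=3 → 7; l=4 → 9; l=5 → 11; l=6 → 13.
Orbitals: 7 + 9 + 11 + 13 = 40. Each orbital carries two spin states, so 40 × 2 = 80 states.

80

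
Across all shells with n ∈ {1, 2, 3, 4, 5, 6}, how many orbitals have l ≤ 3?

Per-shell orbital counts meeting the constraint:
n=1 → 1; n=2 → 4; n=3 → 9; n=4 → 16; n=5 → 16; n=6 → 16.
Total orbitals: 1 + 4 + 9 + 16 + 16 + 16 = 62.

62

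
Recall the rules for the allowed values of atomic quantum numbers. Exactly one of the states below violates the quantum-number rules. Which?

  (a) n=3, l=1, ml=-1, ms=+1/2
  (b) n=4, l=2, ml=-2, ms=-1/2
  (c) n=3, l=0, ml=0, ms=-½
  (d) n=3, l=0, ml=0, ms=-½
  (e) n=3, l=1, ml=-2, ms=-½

(e) has |ml| = 2 > l = 1, violating −l ≤ ml ≤ l.
The remaining sets (a), (b), (c), (d) satisfy all four rules.

(e)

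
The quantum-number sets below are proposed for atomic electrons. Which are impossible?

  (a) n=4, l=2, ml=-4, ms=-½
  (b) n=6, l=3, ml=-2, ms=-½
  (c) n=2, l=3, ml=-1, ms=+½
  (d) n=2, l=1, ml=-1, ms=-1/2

(a) has |ml| = 4 > l = 2, violating −l ≤ ml ≤ l.
(c) has l = 3 ≥ n = 2, violating 0 ≤ l ≤ n−1.
The remaining sets (b), (d) satisfy all four rules.

(a) and (c)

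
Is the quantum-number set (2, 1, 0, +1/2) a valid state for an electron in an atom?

n = 2 is a positive integer. l = 1 satisfies 0 ≤ l ≤ n−1 = 1. m_l = 0 lies in the range −l … +l (here −1 … 1). m_s = +1/2 is one of ±1/2.
All four constraints are satisfied.

Allowed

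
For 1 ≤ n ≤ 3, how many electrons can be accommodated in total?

Total orbitals = 1² + 2² + 3² = 14. Doubling for spin gives 28 electrons.

28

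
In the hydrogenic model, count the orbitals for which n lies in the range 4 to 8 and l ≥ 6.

Treat each shell separately and count matching orbitals:
n=7 → 13; n=8 → 28.
Total orbitals: 13 + 28 = 41.

41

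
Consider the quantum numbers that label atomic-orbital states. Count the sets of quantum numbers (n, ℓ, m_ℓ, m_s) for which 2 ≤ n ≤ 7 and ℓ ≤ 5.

252

For each n in the range, tally the orbitals obeying ℓ ≤ 5:
n=2 → 4; n=3 → 9; n=4 → 16; n=5 → 25; n=6 → 36; n=7 → 36.
Orbitals: 4 + 9 + 16 + 25 + 36 + 36 = 126. Including both spin states (m_s = ±1/2) gives 2 × 126 = 252 states.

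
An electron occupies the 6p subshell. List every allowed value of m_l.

-1, 0, 1

The 6p subshell has l = 1, and m_l takes every integer from −l to +l. With l = 1 that gives the 3 values -1, 0, 1.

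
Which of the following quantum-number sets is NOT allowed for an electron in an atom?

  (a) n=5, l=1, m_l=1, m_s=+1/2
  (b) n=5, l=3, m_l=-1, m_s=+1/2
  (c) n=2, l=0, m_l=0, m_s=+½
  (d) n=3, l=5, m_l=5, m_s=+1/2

(d)

(d) has l = 5 ≥ n = 3, violating 0 ≤ l ≤ n−1.
The remaining sets (a), (b), (c) satisfy all four rules.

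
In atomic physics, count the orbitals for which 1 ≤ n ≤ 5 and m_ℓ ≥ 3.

Go shell by shell, enumerating (ℓ, m_ℓ) with m_ℓ ≥ 3:
n=4 → 1; n=5 → 3.
Total orbitals: 1 + 3 = 4.

4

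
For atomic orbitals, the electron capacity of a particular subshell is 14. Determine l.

2(2l+1) = 14 ⇒ 2l+1 = 7 ⇒ l = 3.

l = 3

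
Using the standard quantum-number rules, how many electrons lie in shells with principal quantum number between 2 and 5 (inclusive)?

Shell n has n² orbitals: 2²=4 + 3²=9 + 4²=16 + 5²=25 = 54 orbitals.
Two spin states per orbital: 2 × 54 = 108 electrons.

108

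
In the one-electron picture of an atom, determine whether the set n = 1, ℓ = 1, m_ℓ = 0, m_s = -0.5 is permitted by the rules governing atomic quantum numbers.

The orbital quantum number must satisfy 0 ≤ ℓ ≤ n−1. With n = 1 the allowed ℓ values are 0, so ℓ = 1 is out of range.

No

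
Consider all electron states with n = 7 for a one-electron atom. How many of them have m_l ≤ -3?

20

For n = 7, l ranges over 0 … 6.
Orbitals with m_l ≤ -3, by l: l=3 → 1; l=4 → 2; l=5 → 3; l=6 → 4.
Orbitals: 1 + 2 + 3 + 4 = 10. Each orbital carries two spin states, so 10 × 2 = 20 states.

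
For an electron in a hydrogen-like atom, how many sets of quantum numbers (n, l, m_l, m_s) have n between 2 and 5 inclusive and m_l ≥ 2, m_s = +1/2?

10

For each n in the range, tally the orbitals obeying m_l ≥ 2:
n=3 → 1; n=4 → 3; n=5 → 6.
Orbitals: 1 + 3 + 6 = 10. With m_s fixed to +1/2 there is one state per orbital, so 10 states.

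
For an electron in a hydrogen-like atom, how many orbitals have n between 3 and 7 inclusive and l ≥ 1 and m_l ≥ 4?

10

Go shell by shell, enumerating (l, m_l) with l ≥ 1 and m_l ≥ 4:
n=5 → 1; n=6 → 3; n=7 → 6.
Total orbitals: 1 + 3 + 6 = 10.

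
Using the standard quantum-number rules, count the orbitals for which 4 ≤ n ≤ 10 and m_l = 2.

35

Treat each shell separately and count matching orbitals:
n=4 → 2; n=5 → 3; n=6 → 4; n=7 → 5; n=8 → 6; n=9 → 7; n=10 → 8.
Total orbitals: 2 + 3 + 4 + 5 + 6 + 7 + 8 = 35.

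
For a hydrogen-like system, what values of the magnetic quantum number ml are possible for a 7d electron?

The 7d subshell has l = 2, and ml takes every integer from −l to +l. With l = 2 that gives the 5 values -2, -1, 0, 1, 2.

-2, -1, 0, 1, 2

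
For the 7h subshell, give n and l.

n = 7, l = 5

The leading integer gives n = 7; the letter 'h' means l = 5.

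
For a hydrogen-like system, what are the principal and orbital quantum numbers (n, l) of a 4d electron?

n = 4, l = 2

The leading integer gives n = 4; the letter 'd' means l = 2.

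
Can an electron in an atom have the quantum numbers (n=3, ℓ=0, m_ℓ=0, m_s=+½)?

n = 3 is a positive integer. ℓ = 0 satisfies 0 ≤ ℓ ≤ n−1 = 2. m_ℓ = 0 lies in the range −ℓ … +ℓ (here 0). m_s = +1/2 is one of ±1/2.
All four constraints are satisfied.

Yes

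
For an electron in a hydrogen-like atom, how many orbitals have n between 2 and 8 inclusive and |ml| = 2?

42

Count contributing orbitals for each principal shell:
n=3 → 2; n=4 → 4; n=5 → 6; n=6 → 8; n=7 → 10; n=8 → 12.
Total orbitals: 2 + 4 + 6 + 8 + 10 + 12 = 42.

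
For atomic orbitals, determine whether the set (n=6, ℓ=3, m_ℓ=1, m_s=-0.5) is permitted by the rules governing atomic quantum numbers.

Valid

n = 6 is a positive integer. ℓ = 3 satisfies 0 ≤ ℓ ≤ n−1 = 5. m_ℓ = 1 lies in the range −ℓ … +ℓ (here −3 … 3). m_s = -1/2 is one of ±1/2.
All four constraints are satisfied.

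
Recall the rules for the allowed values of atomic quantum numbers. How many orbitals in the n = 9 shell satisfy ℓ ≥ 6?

The n = 9 shell has ℓ = 0 through 8; check each.
Orbitals with ℓ ≥ 6, by ℓ: ℓ=6 → 13; ℓ=7 → 15; ℓ=8 → 17.
Total orbitals: 13 + 15 + 17 = 45.

45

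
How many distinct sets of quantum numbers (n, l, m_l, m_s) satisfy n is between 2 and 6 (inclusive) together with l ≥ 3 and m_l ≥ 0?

56

Treat each shell separately and count matching orbitals:
n=4 → 4; n=5 → 9; n=6 → 15.
Orbitals: 4 + 9 + 15 = 28. Including both spin states (m_s = ±1/2) gives 2 × 28 = 56 states.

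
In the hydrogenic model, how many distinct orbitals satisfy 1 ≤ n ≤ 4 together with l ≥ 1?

For each n in the range, tally the orbitals obeying l ≥ 1:
n=2 → 3; n=3 → 8; n=4 → 15.
Total orbitals: 3 + 8 + 15 = 26.

26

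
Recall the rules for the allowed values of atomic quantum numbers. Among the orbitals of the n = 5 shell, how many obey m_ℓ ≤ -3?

With n = 5 the allowed ℓ are 0, 1, …, 4.
The (ℓ, m_ℓ) pairs meeting m_ℓ ≤ -3 give: ℓ=3 → 1; ℓ=4 → 2.
Total orbitals: 1 + 2 = 3.

3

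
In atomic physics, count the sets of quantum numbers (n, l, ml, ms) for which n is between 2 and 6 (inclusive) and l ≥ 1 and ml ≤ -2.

40

Treat each shell separately and count matching orbitals:
n=3 → 1; n=4 → 3; n=5 → 6; n=6 → 10.
Orbitals: 1 + 3 + 6 + 10 = 20. Including both spin states (ms = ±1/2) gives 2 × 20 = 40 states.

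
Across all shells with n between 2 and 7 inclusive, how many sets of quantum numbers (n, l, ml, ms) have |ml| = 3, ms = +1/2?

Count contributing orbitals for each principal shell:
n=4 → 2; n=5 → 4; n=6 → 6; n=7 → 8.
Orbitals: 2 + 4 + 6 + 8 = 20. With ms fixed to +1/2 there is one state per orbital, so 20 states.

20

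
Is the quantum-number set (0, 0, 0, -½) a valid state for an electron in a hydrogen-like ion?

No

The principal quantum number must be a positive integer (n ≥ 1), but here n = 0.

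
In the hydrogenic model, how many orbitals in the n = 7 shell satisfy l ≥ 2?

For n = 7, l ranges over 0 … 6.
Orbitals with l ≥ 2, by l: l=2 → 5; l=3 → 7; l=4 → 9; l=5 → 11; l=6 → 13.
Total orbitals: 5 + 7 + 9 + 11 + 13 = 45.

45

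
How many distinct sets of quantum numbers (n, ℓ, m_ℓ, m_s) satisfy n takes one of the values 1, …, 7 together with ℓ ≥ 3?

180

Treat each shell separately and count matching orbitals:
n=4 → 7; n=5 → 16; n=6 → 27; n=7 → 40.
Orbitals: 7 + 16 + 27 + 40 = 90. Including both spin states (m_s = ±1/2) gives 2 × 90 = 180 states.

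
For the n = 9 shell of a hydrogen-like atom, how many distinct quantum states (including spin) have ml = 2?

14

With n = 9 the allowed l are 0, 1, …, 8.
Contributions: l=2 → 1; l=3 → 1; l=4 → 1; l=5 → 1; l=6 → 1; l=7 → 1; l=8 → 1.
Orbitals: 1 + 1 + 1 + 1 + 1 + 1 + 1 = 7. Each orbital carries two spin states, so 7 × 2 = 14 states.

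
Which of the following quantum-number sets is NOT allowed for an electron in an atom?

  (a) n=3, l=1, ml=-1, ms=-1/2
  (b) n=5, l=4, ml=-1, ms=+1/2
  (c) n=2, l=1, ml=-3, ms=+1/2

(c)

(c) has |ml| = 3 > l = 1, violating −l ≤ ml ≤ l.
The remaining sets (a), (b) satisfy all four rules.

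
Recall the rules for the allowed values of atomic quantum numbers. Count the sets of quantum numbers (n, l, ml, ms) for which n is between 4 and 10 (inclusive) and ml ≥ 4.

Work shell by shell — for each n, count the (l, ml) pairs that satisfy ml ≥ 4:
n=5 → 1; n=6 → 3; n=7 → 6; n=8 → 10; n=9 → 15; n=10 → 21.
Orbitals: 1 + 3 + 6 + 10 + 15 + 21 = 56. Including both spin states (ms = ±1/2) gives 2 × 56 = 112 states.

112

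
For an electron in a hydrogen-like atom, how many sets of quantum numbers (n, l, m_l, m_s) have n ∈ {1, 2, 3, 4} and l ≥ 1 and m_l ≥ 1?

20

For each n in the range, tally the orbitals obeying l ≥ 1 and m_l ≥ 1:
n=2 → 1; n=3 → 3; n=4 → 6.
Orbitals: 1 + 3 + 6 = 10. Including both spin states (m_s = ±1/2) gives 2 × 10 = 20 states.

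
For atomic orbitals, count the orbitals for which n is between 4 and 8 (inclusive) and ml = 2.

20

Per-shell orbital counts meeting the constraint:
n=4 → 2; n=5 → 3; n=6 → 4; n=7 → 5; n=8 → 6.
Total orbitals: 2 + 3 + 4 + 5 + 6 = 20.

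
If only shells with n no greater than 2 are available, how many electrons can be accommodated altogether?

10

Total orbitals = 1² + 2² = 5. Doubling for spin gives 10 electrons.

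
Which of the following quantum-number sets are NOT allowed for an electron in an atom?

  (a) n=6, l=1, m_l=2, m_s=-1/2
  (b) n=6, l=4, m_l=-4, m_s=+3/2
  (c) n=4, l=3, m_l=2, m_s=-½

(a) has |m_l| = 2 > l = 1, violating −l ≤ m_l ≤ l.
(b) has m_s = +3/2, but an electron's spin must be ±1/2.
The remaining set (c) satisfies all four rules.

(a) and (b)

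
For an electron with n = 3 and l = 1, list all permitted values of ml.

ml takes every integer from −l to +l. With l = 1 that gives the 3 values -1, 0, 1.

-1, 0, 1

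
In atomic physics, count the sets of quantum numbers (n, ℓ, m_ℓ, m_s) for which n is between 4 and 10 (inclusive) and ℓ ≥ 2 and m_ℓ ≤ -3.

168

Treat each shell separately and count matching orbitals:
n=4 → 1; n=5 → 3; n=6 → 6; n=7 → 10; n=8 → 15; n=9 → 21; n=10 → 28.
Orbitals: 1 + 3 + 6 + 10 + 15 + 21 + 28 = 84. Including both spin states (m_s = ±1/2) gives 2 × 84 = 168 states.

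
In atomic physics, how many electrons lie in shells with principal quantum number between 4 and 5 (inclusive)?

82

Shell n has n² orbitals: 4²=16 + 5²=25 = 41 orbitals.
Two spin states per orbital: 2 × 41 = 82 electrons.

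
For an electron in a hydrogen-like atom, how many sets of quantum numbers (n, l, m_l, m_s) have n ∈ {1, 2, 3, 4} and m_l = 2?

For each n in the range, tally the orbitals obeying m_l = 2:
n=3 → 1; n=4 → 2.
Orbitals: 1 + 2 = 3. Including both spin states (m_s = ±1/2) gives 2 × 3 = 6 states.

6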